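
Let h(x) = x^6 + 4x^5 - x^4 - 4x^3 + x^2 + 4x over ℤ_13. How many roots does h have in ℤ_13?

6

Evaluate at each of the 13 elements of ℤ_13:
h(0) = 0 → root; h(1) = 5; h(2) = 0 → root; h(3) = 12; h(4) = 3; h(5) = 5; h(6) = 0 → root; h(7) = 0 → root; h(8) = 2; h(9) = 0 → root; h(10) = 2; h(11) = 0 → root; h(12) = 10.
Roots: {0, 2, 6, 7, 9, 11}.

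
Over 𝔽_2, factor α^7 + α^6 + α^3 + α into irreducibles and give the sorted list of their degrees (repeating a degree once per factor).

Write f(α) = α^7 + α^6 + α^3 + α.
Roots in 𝔽_2: f(0) = 0 → root; f(1) = 0 → root.
Linear factors from roots: (α), (α + 1).
Complete factorization: f(α) = (α)·(α + 1)·(α^2 + α + 1)·(α^3 + α^2 + 1).
Factor degrees with multiplicity: 1 + 1 + 2 + 3 = 7.

1, 1, 2, 3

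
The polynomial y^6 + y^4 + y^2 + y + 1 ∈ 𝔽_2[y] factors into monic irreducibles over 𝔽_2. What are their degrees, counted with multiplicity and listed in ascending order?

6

Write f(y) = y^6 + y^4 + y^2 + y + 1.
Roots in 𝔽_2: f(0) = 1; f(1) = 1.
Complete factorization: f(y) = (y^6 + y^4 + y^2 + y + 1).
Factor degrees with multiplicity: 6 = 6.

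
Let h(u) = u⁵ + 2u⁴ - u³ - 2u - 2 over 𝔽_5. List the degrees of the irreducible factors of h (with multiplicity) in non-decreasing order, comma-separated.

Roots in 𝔽_5: h(0) = 3; h(1) = 3; h(2) = 0 → root; h(3) = 0 → root; h(4) = 2.
Linear factors from roots: (u - 2), (u + 2).
Complete factorization: h(u) = (u + 2)·(u - 2)^2·(u² - u + 1).
Factor degrees with multiplicity: 1 + 1 + 1 + 2 = 5.

1, 1, 1, 2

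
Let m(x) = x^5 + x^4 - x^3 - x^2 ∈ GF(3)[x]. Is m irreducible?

No

Check for roots in GF(3): m(0) = 0 → root; m(1) = 0 → root; m(2) = 0 → root.
m(0) = 0, so (x) divides m(x); m is reducible.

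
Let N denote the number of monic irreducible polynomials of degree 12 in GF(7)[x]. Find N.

Gauss's count: N_{7}(12) = (1/12) Σ_{d|12} μ(12/d)·7^d.
Divisors of 12: 1, 2, 3, 4, 6, 12; μ(12/d) for each: 0, 1, 0, -1, -1, 1.
Σ = 7^2 − 7^4 − 7^6 + 7^12 = 13841167200.
N = 13841167200/12 = 1153430600.

1153430600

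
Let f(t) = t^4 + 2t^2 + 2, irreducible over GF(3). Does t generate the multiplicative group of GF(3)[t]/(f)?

No

|GF(3^4)^×| = 3^4 − 1 = 80. Prime factorization: 80 = 2^4·5.
f is primitive ⇔ t has order 80 in GF(3)[t]/(f), i.e. t^(80/q) ≠ 1 for each prime q | 80.
t^(40) mod f = 2.
t^(16) mod f = 1
Since t^(16) = 1, the order of t divides 16 < 80; not primitive.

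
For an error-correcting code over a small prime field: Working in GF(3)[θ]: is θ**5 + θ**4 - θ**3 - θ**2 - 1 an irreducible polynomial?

Yes

Write m(θ) = θ**5 + θ**4 - θ**3 - θ**2 - 1.
Check for roots in GF(3): m(0) = 2; m(1) = 2; m(2) = 2.
No roots, so no linear factors.
Monic irreducibles of degree 2 over GF(3): θ**2 + 1, θ**2 + θ - 1, θ**2 - θ - 1.
None of them divide m (all give nonzero remainder).
No irreducible factor of degree ≤ 2 exists, so m is irreducible over GF(3).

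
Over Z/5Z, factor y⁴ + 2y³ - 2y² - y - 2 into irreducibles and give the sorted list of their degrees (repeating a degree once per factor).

1, 3

Write h(y) = y⁴ + 2y³ - 2y² - y - 2.
Roots in Z/5Z: h(0) = 3; h(1) = 3; h(2) = 0 → root; h(3) = 2; h(4) = 1.
Linear factors from roots: (y - 2).
Complete factorization: h(y) = (y - 2)·(y³ - y² + y + 1).
Factor degrees with multiplicity: 1 + 3 = 4.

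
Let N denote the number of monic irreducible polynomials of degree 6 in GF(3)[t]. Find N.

By the necklace-counting formula, N_3(6) = (1/6) Σ_{d|6} μ(6/d)·3^d.
Divisors of 6: 1, 2, 3, 6; μ(6/d) for each: 1, -1, -1, 1.
Σ = 3^1 − 3^2 − 3^3 + 3^6 = 696.
N = 696/6 = 116.

116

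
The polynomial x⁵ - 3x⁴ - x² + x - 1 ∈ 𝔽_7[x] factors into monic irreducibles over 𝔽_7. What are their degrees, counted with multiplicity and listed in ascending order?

1, 1, 3

Write f(x) = x⁵ - 3x⁴ - x² + x - 1.
Linear factors from roots: (x - 3), (x + 1).
Complete factorization: f(x) = (x + 1)·(x - 3)·(x³ - x² + x - 2).
Factor degrees with multiplicity: 1 + 1 + 3 = 5.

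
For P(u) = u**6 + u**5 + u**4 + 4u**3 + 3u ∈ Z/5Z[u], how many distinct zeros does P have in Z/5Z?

Evaluate at each of the 5 elements of Z/5Z:
P(0) = 0 → root; P(1) = 0 → root; P(2) = 0 → root; P(3) = 0 → root; P(4) = 4.
Roots: {0, 1, 2, 3}.

4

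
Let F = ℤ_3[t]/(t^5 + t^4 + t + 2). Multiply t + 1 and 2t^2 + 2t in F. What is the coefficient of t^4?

Multiply in ℤ_3[t]: (t + 1)·(2t^2 + 2t) = 2t^3 + t^2 + 2t.
Reduced: 2t^3 + t^2 + 2t.

0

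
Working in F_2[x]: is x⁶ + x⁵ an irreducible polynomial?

No

Write m(x) = x⁶ + x⁵.
Check for roots in F_2: m(0) = 0 → root; m(1) = 0 → root.
m(0) = 0, so (x) divides m(x); m is reducible.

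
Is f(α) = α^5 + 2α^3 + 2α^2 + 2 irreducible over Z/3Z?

Check for roots in Z/3Z: f(0) = 2; f(1) = 1; f(2) = 1.
No roots, so no linear factors.
Monic irreducibles of degree 2 over GF(3): α^2 + 1, α^2 + α + 2, α^2 + 2α + 2.
None of them divide f (all give nonzero remainder).
No irreducible factor of degree ≤ 2 exists, so f is irreducible over GF(3).

Yes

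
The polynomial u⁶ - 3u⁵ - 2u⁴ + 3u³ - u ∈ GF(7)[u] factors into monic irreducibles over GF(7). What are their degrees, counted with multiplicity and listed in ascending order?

1, 1, 1, 1, 1, 1

Write g(u) = u⁶ - 3u⁵ - 2u⁴ + 3u³ - u.
Linear factors from roots: (u), (u - 2), (u - 3), (u + 3), (u + 1).
Complete factorization: g(u) = (u)·(u + 1)·(u + 3)·(u - 3)·(u - 2)^2.
Factor degrees with multiplicity: 1 + 1 + 1 + 1 + 1 + 1 = 6.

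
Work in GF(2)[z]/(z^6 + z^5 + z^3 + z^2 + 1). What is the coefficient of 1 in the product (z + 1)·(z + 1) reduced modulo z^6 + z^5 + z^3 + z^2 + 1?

1

Multiply in GF(2)[z]: (z + 1)·(z + 1) = z^2 + 1.
Reduced: z^2 + 1.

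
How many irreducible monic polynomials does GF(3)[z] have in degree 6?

The number of monic irreducibles of degree 6 over GF(3) is (1/6)·Σ_{d∣6} μ(6/d) 3^d.
Divisors of 6: 1, 2, 3, 6; μ(6/d) for each: 1, -1, -1, 1.
Σ = 3^1 − 3^2 − 3^3 + 3^6 = 696.
N = 696/6 = 116.

116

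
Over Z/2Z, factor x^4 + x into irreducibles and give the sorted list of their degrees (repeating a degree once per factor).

1, 1, 2

Write h(x) = x^4 + x.
Roots in Z/2Z: h(0) = 0 → root; h(1) = 0 → root.
Linear factors from roots: (x), (x + 1).
Complete factorization: h(x) = (x)·(x + 1)·(x^2 + x + 1).
Factor degrees with multiplicity: 1 + 1 + 2 = 4.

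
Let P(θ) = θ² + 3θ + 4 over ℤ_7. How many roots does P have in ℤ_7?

Evaluate at each of the 7 elements of ℤ_7:
P(0) = 4; P(1) = 1; P(2) = 0 → root; P(3) = 1; P(4) = 4; P(5) = 2; P(6) = 2.
Roots: {2}.

1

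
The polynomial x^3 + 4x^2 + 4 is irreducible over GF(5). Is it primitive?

Write f(x) = x^3 + 4x^2 + 4.
|GF(5^3)^×| = 5^3 − 1 = 124. Prime factorization: 124 = 2^2·31.
f is primitive ⇔ x has order 124 in GF(5)[x]/(f), i.e. x^(124/q) ≠ 1 for each prime q | 124.
x^(62) mod f = 1
x^(4) mod f = x^2 + x + 1.
Since x^(62) = 1, the order of x divides 62 < 124; not primitive.

No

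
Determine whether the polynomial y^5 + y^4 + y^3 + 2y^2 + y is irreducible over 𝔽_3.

Write g(y) = y^5 + y^4 + y^3 + 2y^2 + y.
Check for roots in 𝔽_3: g(0) = 0 → root; g(1) = 0 → root; g(2) = 0 → root.
g(0) = 0, so (y) divides g(y); g is reducible.

No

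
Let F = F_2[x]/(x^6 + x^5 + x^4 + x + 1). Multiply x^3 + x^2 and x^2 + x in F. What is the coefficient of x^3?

Multiply in F_2[x]: (x^3 + x^2)·(x^2 + x) = x^5 + x^3.
Reduced: x^5 + x^3.

1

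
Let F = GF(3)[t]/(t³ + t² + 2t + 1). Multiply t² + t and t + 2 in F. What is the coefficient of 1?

2

Multiply in GF(3)[t]: (t² + t)·(t + 2) = t³ + 2t.
Reduce using t³ ≡ 2t² + t + 2 (mod t³ + t² + 2t + 1).
Reduced: 2t² + 2.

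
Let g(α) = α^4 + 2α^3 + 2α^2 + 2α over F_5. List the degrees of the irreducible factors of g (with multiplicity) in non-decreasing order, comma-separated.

1, 3

Roots in F_5: g(0) = 0 → root; g(1) = 2; g(2) = 4; g(3) = 4; g(4) = 4.
Linear factors from roots: (α).
Complete factorization: g(α) = (α)·(α^3 + 2α^2 + 2α + 2).
Factor degrees with multiplicity: 1 + 3 = 4.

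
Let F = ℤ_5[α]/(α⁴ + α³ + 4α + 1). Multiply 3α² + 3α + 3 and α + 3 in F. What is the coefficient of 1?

Multiply in ℤ_5[α]: (3α² + 3α + 3)·(α + 3) = 3α³ + 2α² + 2α + 4.
Reduced: 3α³ + 2α² + 2α + 4.

4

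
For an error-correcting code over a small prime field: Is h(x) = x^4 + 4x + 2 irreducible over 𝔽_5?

Check for roots in 𝔽_5: h(0) = 2; h(1) = 2; h(2) = 1; h(3) = 0 → root; h(4) = 4.
h(3) = 0, so (x − 3) divides h(x); h is reducible.

No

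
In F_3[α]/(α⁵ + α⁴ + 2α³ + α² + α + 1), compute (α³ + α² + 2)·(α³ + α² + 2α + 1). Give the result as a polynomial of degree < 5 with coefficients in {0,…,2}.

2α^3 + α^2 + 2α + 1

Multiply in F_3[α]: (α³ + α² + 2)·(α³ + α² + 2α + 1) = α⁶ + 2α⁵ + 2α³ + α + 2.
Reduce using α⁵ ≡ 2α⁴ + α³ + 2α² + 2α + 2 (mod α⁵ + α⁴ + 2α³ + α² + α + 1).
Reduced: 2α³ + α² + 2α + 1.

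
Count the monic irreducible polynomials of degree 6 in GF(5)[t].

x^(5^6) − x is the product of all monic irreducibles of degree dividing 6; Möbius inversion gives N = (1/6) Σ μ(6/d)·5^d.
Divisors of 6: 1, 2, 3, 6; μ(6/d) for each: 1, -1, -1, 1.
Σ = 5^1 − 5^2 − 5^3 + 5^6 = 15480.
N = 15480/6 = 2580.

2580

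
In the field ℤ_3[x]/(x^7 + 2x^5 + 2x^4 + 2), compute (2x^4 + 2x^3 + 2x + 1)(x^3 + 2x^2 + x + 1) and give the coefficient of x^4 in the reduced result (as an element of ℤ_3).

Multiply in ℤ_3[x]: (2x^4 + 2x^3 + 2x + 1)·(x^3 + 2x^2 + x + 1) = 2x^7 + x^3 + x^2 + 1.
Reduce using x^7 ≡ x^5 + x^4 + 1 (mod x^7 + 2x^5 + 2x^4 + 2).
Reduced: 2x^5 + 2x^4 + x^3 + x^2.

2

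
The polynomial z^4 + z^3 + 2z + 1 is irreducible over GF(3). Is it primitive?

No

Write f(z) = z^4 + z^3 + 2z + 1.
|GF(3^4)^×| = 3^4 − 1 = 80. Prime factorization: 80 = 2^4·5.
f is primitive ⇔ z has order 80 in GF(3)[z]/(f), i.e. z^(80/q) ≠ 1 for each prime q | 80.
z^(40) mod f = 1
z^(16) mod f = 2z^2 + z + 1.
Since z^(40) = 1, the order of z divides 40 < 80; not primitive.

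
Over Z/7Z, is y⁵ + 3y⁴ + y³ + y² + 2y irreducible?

No

Write f(y) = y⁵ + 3y⁴ + y³ + y² + 2y.
Check for roots in Z/7Z: f(0) = 0 → root; f(1) = 1; f(2) = 5; f(3) = 3; f(4) = 4; f(5) = 1; f(6) = 0 → root.
f(0) = 0, so (y) divides f(y); f is reducible.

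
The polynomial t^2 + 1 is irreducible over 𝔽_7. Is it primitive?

Write f(t) = t^2 + 1.
|GF(7^2)^×| = 7^2 − 1 = 48. Prime factorization: 48 = 2^4·3.
f is primitive ⇔ t has order 48 in GF(7)[t]/(f), i.e. t^(48/q) ≠ 1 for each prime q | 48.
t^(24) mod f = 1
t^(16) mod f = 1
Since t^(24) = 1, the order of t divides 24 < 48; not primitive.

No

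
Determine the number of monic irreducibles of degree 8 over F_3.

By the necklace-counting formula, N_3(8) = (1/8) Σ_{d|8} μ(8/d)·3^d.
Divisors of 8: 1, 2, 4, 8; μ(8/d) for each: 0, 0, -1, 1.
Σ = − 3^4 + 3^8 = 6480.
N = 6480/8 = 810.

810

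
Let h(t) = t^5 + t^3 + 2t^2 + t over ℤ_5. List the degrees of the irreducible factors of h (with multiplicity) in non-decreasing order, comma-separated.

1, 1, 1, 2

Roots in ℤ_5: h(0) = 0 → root; h(1) = 0 → root; h(2) = 0 → root; h(3) = 1; h(4) = 4.
Linear factors from roots: (t), (t - 1), (t - 2).
Complete factorization: h(t) = (t)·(t - 2)·(t - 1)·(t^2 - 2t - 2).
Factor degrees with multiplicity: 1 + 1 + 1 + 2 = 5.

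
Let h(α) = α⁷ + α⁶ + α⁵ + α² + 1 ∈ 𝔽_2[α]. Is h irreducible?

Yes

Check for roots in 𝔽_2: h(0) = 1; h(1) = 1.
No roots, so no linear factors.
Monic irreducibles of degree 2 over GF(2): α² + α + 1.
None of them divide h (all give nonzero remainder).
Monic irreducibles of degree 3 over GF(2): α³ + α + 1, α³ + α² + 1.
None of them divide h (all give nonzero remainder).
No irreducible factor of degree ≤ 3 exists, so h is irreducible over GF(2).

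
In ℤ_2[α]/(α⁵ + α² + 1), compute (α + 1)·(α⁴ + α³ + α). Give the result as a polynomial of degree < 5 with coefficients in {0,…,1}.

α^3 + α + 1

Multiply in ℤ_2[α]: (α + 1)·(α⁴ + α³ + α) = α⁵ + α³ + α² + α.
Reduce using α⁵ ≡ α² + 1 (mod α⁵ + α² + 1).
Reduced: α³ + α + 1.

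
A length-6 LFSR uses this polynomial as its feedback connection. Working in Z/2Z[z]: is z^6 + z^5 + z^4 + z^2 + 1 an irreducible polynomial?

Write g(z) = z^6 + z^5 + z^4 + z^2 + 1.
Check for roots in Z/2Z: g(0) = 1; g(1) = 1.
No roots, so no linear factors.
Monic irreducibles of degree 2 over GF(2): z^2 + z + 1.
None of them divide g (all give nonzero remainder).
Monic irreducibles of degree 3 over GF(2): z^3 + z + 1, z^3 + z^2 + 1.
None of them divide g (all give nonzero remainder).
No irreducible factor of degree ≤ 3 exists, so g is irreducible over GF(2).

Yes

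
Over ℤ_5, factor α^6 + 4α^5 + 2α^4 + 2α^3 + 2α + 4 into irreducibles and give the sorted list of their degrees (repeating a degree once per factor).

Write h(α) = α^6 + 4α^5 + 2α^4 + 2α^3 + 2α + 4.
Roots in ℤ_5: h(0) = 4; h(1) = 0 → root; h(2) = 3; h(3) = 2; h(4) = 4.
Linear factors from roots: (α + 4).
Complete factorization: h(α) = (α + 4)·(α^2 + 4α + 2)·(α^3 + α^2 + α + 3).
Factor degrees with multiplicity: 1 + 2 + 3 = 6.

1, 2, 3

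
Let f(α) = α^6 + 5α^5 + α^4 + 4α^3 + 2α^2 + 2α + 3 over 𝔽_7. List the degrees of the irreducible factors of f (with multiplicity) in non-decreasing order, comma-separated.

1, 1, 2, 2

Linear factors from roots: (α + 5), (α + 2).
Complete factorization: f(α) = (α + 2)·(α + 5)·(α^2 + α + 3)·(α^2 + 4α + 5).
Factor degrees with multiplicity: 1 + 1 + 2 + 2 = 6.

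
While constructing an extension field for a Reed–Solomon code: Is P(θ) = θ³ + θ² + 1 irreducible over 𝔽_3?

No

Check for roots in 𝔽_3: P(0) = 1; P(1) = 0 → root; P(2) = 1.
P(1) = 0, so (θ − 1) divides P(θ); P is reducible.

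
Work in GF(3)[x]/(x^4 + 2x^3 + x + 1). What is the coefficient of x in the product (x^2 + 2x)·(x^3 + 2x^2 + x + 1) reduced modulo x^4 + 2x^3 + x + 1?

Multiply in GF(3)[x]: (x^2 + 2x)·(x^3 + 2x^2 + x + 1) = x^5 + x^4 + 2x^3 + 2x.
Reduce using x^4 ≡ x^3 + 2x + 2 (mod x^4 + 2x^3 + x + 1).
Reduced: x^3 + 2x^2 + 2x + 1.

2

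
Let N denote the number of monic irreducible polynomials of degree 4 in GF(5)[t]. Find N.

150

x^(5^4) − x is the product of all monic irreducibles of degree dividing 4; Möbius inversion gives N = (1/4) Σ μ(4/d)·5^d.
Divisors of 4: 1, 2, 4; μ(4/d) for each: 0, -1, 1.
Σ = − 5^2 + 5^4 = 600.
N = 600/4 = 150.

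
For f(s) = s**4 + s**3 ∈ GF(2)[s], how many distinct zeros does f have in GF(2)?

Evaluate at each of the 2 elements of GF(2):
f(0) = 0 → root; f(1) = 0 → root.
Roots: {0, 1}.

2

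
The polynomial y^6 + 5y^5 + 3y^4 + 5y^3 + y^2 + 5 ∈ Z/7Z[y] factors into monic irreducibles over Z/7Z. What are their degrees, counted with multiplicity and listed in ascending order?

1, 1, 2, 2

Write g(y) = y^6 + 5y^5 + 3y^4 + 5y^3 + y^2 + 5.
Linear factors from roots: (y + 3), (y + 1).
Complete factorization: g(y) = (y + 1)·(y + 3)·(y^2 + 3y + 6)·(y^2 + 5y + 3).
Factor degrees with multiplicity: 1 + 1 + 2 + 2 = 6.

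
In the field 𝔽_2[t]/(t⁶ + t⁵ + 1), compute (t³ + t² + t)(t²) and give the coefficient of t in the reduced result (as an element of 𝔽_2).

Multiply in 𝔽_2[t]: (t³ + t² + t)·(t²) = t⁵ + t⁴ + t³.
Reduced: t⁵ + t⁴ + t³.

0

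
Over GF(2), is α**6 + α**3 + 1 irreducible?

Yes

Write P(α) = α**6 + α**3 + 1.
Check for roots in GF(2): P(0) = 1; P(1) = 1.
No roots, so no linear factors.
Monic irreducibles of degree 2 over GF(2): α**2 + α + 1.
None of them divide P (all give nonzero remainder).
Monic irreducibles of degree 3 over GF(2): α**3 + α + 1, α**3 + α**2 + 1.
None of them divide P (all give nonzero remainder).
No irreducible factor of degree ≤ 3 exists, so P is irreducible over GF(2).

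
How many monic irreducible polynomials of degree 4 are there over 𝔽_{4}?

Gauss's count: N_{4}(4) = (1/4) Σ_{d|4} μ(4/d)·4^d.
Divisors of 4: 1, 2, 4; μ(4/d) for each: 0, -1, 1.
Σ = − 4^2 + 4^4 = 240.
N = 240/4 = 60.

60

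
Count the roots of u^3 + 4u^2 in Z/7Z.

Write f(u) = u^3 + 4u^2.
Evaluate at each of the 7 elements of Z/7Z:
f(0) = 0 → root; f(1) = 5; f(2) = 3; f(3) = 0 → root; f(4) = 2; f(5) = 1; f(6) = 3.
Roots: {0, 3}.

2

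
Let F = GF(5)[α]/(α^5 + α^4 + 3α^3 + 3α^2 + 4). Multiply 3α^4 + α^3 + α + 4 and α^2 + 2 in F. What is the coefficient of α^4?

4

Multiply in GF(5)[α]: (3α^4 + α^3 + α + 4)·(α^2 + 2) = 3α^6 + α^5 + α^4 + 3α^3 + 4α^2 + 2α + 3.
Reduce using α^5 ≡ 4α^4 + 2α^3 + 2α^2 + 1 (mod α^5 + α^4 + 3α^3 + 3α^2 + 4).
Reduced: 4α^4 + 1.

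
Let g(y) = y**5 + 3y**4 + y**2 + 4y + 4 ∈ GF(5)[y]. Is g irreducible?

Check for roots in GF(5): g(0) = 4; g(1) = 3; g(2) = 1; g(3) = 1; g(4) = 3.
No roots, so no linear factors.
Degree-2 irreducible divisors: test the 10 monic irreducibles of degree 2 over GF(5).
None of them divide g (all give nonzero remainder).
No irreducible factor of degree ≤ 2 exists, so g is irreducible over GF(5).

Yes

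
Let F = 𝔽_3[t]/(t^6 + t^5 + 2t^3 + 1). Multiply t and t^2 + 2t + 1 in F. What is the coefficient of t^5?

Multiply in 𝔽_3[t]: (t)·(t^2 + 2t + 1) = t^3 + 2t^2 + t.
Reduced: t^3 + 2t^2 + t.

0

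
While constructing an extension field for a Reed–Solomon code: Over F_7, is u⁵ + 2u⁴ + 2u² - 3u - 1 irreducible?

Write f(u) = u⁵ + 2u⁴ + 2u² - 3u - 1.
Check for roots in F_7: f(0) = 6; f(1) = 1; f(2) = 2; f(3) = 0 → root; f(4) = 1; f(5) = 6; f(6) = 5.
f(3) = 0, so (u − 3) divides f(u); f is reducible.

No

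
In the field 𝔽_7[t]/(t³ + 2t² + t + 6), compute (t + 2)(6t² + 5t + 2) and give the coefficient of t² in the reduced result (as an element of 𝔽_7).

5

Multiply in 𝔽_7[t]: (t + 2)·(6t² + 5t + 2) = 6t³ + 3t² + 5t + 4.
Reduce using t³ ≡ 5t² + 6t + 1 (mod t³ + 2t² + t + 6).
Reduced: 5t² + 6t + 3.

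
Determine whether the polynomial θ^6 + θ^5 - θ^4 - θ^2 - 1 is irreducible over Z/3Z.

Write m(θ) = θ^6 + θ^5 - θ^4 - θ^2 - 1.
Check for roots in Z/3Z: m(0) = 2; m(1) = 2; m(2) = 0 → root.
m(2) = 0, so (θ − 2) divides m(θ); m is reducible.

No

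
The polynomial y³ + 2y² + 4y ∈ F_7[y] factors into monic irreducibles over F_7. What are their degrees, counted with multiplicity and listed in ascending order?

1, 1, 1

Write h(y) = y³ + 2y² + 4y.
Linear factors from roots: (y), (y + 6), (y + 3).
Complete factorization: h(y) = (y)·(y + 3)·(y + 6).
Factor degrees with multiplicity: 1 + 1 + 1 = 3.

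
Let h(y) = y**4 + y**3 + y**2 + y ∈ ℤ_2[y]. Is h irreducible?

No

Check for roots in ℤ_2: h(0) = 0 → root; h(1) = 0 → root.
h(0) = 0, so (y) divides h(y); h is reducible.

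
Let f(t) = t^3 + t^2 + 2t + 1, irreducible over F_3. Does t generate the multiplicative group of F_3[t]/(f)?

Yes

|GF(3^3)^×| = 3^3 − 1 = 26. Prime factorization: 26 = 2·13.
f is primitive ⇔ t has order 26 in GF(3)[t]/(f), i.e. t^(26/q) ≠ 1 for each prime q | 26.
t^(13) mod f = 2.
t^(2) mod f = t^2.
None equal 1, so t has full order 26; f is primitive.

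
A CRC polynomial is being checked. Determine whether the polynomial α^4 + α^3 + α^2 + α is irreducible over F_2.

No

Write m(α) = α^4 + α^3 + α^2 + α.
Check for roots in F_2: m(0) = 0 → root; m(1) = 0 → root.
m(0) = 0, so (α) divides m(α); m is reducible.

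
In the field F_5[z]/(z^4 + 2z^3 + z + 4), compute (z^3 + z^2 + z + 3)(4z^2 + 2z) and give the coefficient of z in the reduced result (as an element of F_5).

Multiply in F_5[z]: (z^3 + z^2 + z + 3)·(4z^2 + 2z) = 4z^5 + z^4 + z^3 + 4z^2 + z.
Reduce using z^4 ≡ 3z^3 + 4z + 1 (mod z^4 + 2z^3 + z + 4).
Reduced: 2z + 3.

2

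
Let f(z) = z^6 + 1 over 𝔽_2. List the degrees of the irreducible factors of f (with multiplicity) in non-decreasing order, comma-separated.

1, 1, 2, 2

Roots in 𝔽_2: f(0) = 1; f(1) = 0 → root.
Linear factors from roots: (z + 1).
Complete factorization: f(z) = (z + 1)^2·(z^2 + z + 1)^2.
Factor degrees with multiplicity: 1 + 1 + 2 + 2 = 6.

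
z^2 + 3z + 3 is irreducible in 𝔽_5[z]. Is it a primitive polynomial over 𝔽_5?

Yes

Write f(z) = z^2 + 3z + 3.
|GF(5^2)^×| = 5^2 − 1 = 24. Prime factorization: 24 = 2^3·3.
f is primitive ⇔ z has order 24 in GF(5)[z]/(f), i.e. z^(24/q) ≠ 1 for each prime q | 24.
z^(12) mod f = 4.
z^(8) mod f = z + 1.
None equal 1, so z has full order 24; f is primitive.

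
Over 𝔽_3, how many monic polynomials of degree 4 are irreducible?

x^(3^4) − x is the product of all monic irreducibles of degree dividing 4; Möbius inversion gives N = (1/4) Σ μ(4/d)·3^d.
Divisors of 4: 1, 2, 4; μ(4/d) for each: 0, -1, 1.
Σ = − 3^2 + 3^4 = 72.
N = 72/4 = 18.

18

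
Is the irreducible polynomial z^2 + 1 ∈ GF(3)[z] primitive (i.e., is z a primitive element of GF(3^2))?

Write f(z) = z^2 + 1.
|GF(3^2)^×| = 3^2 − 1 = 8. Prime factorization: 8 = 2^3.
f is primitive ⇔ z has order 8 in GF(3)[z]/(f), i.e. z^(8/q) ≠ 1 for each prime q | 8.
z^(4) mod f = 1
Since z^(4) = 1, the order of z divides 4 < 8; not primitive.

No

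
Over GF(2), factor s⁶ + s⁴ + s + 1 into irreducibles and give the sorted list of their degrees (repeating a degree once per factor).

Write g(s) = s⁶ + s⁴ + s + 1.
Roots in GF(2): g(0) = 1; g(1) = 0 → root.
Linear factors from roots: (s + 1).
Complete factorization: g(s) = (s + 1)·(s² + s + 1)·(s³ + s + 1).
Factor degrees with multiplicity: 1 + 2 + 3 = 6.

1, 2, 3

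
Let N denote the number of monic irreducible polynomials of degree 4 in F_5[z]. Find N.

150

By the necklace-counting formula, N_5(4) = (1/4) Σ_{d|4} μ(4/d)·5^d.
Divisors of 4: 1, 2, 4; μ(4/d) for each: 0, -1, 1.
Σ = − 5^2 + 5^4 = 600.
N = 600/4 = 150.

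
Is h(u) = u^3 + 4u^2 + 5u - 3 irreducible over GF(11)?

Yes

Check each element of GF(11) for a root: h(0)=8, h(1)=7, h(2)=9, h(3)=9, h(4)=2, h(5)=5, h(6)=2, h(7)=10, h(8)=2, h(9)=6, h(10)=6.
No roots. A degree-3 polynomial over a field with no linear factor is irreducible.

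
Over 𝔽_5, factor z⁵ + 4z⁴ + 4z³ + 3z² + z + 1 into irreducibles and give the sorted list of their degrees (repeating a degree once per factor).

Write h(z) = z⁵ + 4z⁴ + 4z³ + 3z² + z + 1.
Roots in 𝔽_5: h(0) = 1; h(1) = 4; h(2) = 3; h(3) = 1; h(4) = 2.
Complete factorization: h(z) = (z² + z + 2)·(z³ + 3z² + 4z + 3).
Factor degrees with multiplicity: 2 + 3 = 5.

2, 3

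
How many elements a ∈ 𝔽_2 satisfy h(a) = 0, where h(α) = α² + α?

Evaluate at each of the 2 elements of 𝔽_2:
h(0) = 0 → root; h(1) = 0 → root.
Roots: {0, 1}.

2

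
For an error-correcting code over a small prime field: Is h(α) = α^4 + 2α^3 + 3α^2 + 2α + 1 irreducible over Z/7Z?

Check for roots in Z/7Z: h(0) = 1; h(1) = 2; h(2) = 0 → root; h(3) = 1; h(4) = 0 → root; h(5) = 2; h(6) = 1.
h(2) = 0, so (α − 2) divides h(α); h is reducible.

No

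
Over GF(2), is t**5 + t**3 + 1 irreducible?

Write h(t) = t**5 + t**3 + 1.
Check for roots in GF(2): h(0) = 1; h(1) = 1.
No roots, so no linear factors.
Monic irreducibles of degree 2 over GF(2): t**2 + t + 1.
None of them divide h (all give nonzero remainder).
No irreducible factor of degree ≤ 2 exists, so h is irreducible over GF(2).

Yes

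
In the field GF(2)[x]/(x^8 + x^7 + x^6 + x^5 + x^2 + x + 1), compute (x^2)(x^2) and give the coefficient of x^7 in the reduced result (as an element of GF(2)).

0

Multiply in GF(2)[x]: (x^2)·(x^2) = x^4.
Reduced: x^4.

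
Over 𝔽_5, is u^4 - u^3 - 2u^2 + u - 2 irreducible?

No

Write P(u) = u^4 - u^3 - 2u^2 + u - 2.
Check for roots in 𝔽_5: P(0) = 3; P(1) = 2; P(2) = 0 → root; P(3) = 2; P(4) = 2.
P(2) = 0, so (u − 2) divides P(u); P is reducible.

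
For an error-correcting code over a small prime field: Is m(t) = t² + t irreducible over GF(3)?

Check for roots in GF(3): m(0) = 0 → root; m(1) = 2; m(2) = 0 → root.
m(0) = 0, so (t) divides m(t); m is reducible.

No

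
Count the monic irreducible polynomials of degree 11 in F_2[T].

By the necklace-counting formula, N_2(11) = (1/11) Σ_{d|11} μ(11/d)·2^d.
Divisors of 11: 1, 11; μ(11/d) for each: -1, 1.
Σ = − 2^1 + 2^11 = 2046.
N = 2046/11 = 186.

186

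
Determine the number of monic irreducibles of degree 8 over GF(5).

The number of monic irreducibles of degree 8 over GF(5) is (1/8)·Σ_{d∣8} μ(8/d) 5^d.
Divisors of 8: 1, 2, 4, 8; μ(8/d) for each: 0, 0, -1, 1.
Σ = − 5^4 + 5^8 = 390000.
N = 390000/8 = 48750.

48750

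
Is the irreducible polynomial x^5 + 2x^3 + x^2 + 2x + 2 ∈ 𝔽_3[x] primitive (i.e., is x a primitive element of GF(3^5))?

Write f(x) = x^5 + 2x^3 + x^2 + 2x + 2.
|GF(3^5)^×| = 3^5 − 1 = 242. Prime factorization: 242 = 2·11^2.
f is primitive ⇔ x has order 242 in GF(3)[x]/(f), i.e. x^(242/q) ≠ 1 for each prime q | 242.
x^(121) mod f = 1
x^(22) mod f = 1
Since x^(121) = 1, the order of x divides 121 < 242; not primitive.

No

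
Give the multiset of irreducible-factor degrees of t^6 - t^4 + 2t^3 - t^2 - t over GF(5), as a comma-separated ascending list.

Write g(t) = t^6 - t^4 + 2t^3 - t^2 - t.
Roots in GF(5): g(0) = 0 → root; g(1) = 0 → root; g(2) = 3; g(3) = 0 → root; g(4) = 3.
Linear factors from roots: (t), (t - 1), (t + 2).
Complete factorization: g(t) = (t)·(t + 2)·(t - 1)^2·(t^2 + 2).
Factor degrees with multiplicity: 1 + 1 + 1 + 1 + 2 = 6.

1, 1, 1, 1, 2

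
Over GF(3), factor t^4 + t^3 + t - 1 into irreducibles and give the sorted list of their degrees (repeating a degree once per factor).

2, 2

Write g(t) = t^4 + t^3 + t - 1.
Roots in GF(3): g(0) = 2; g(1) = 2; g(2) = 1.
Complete factorization: g(t) = (t^2 + 1)·(t^2 + t - 1).
Factor degrees with multiplicity: 2 + 2 = 4.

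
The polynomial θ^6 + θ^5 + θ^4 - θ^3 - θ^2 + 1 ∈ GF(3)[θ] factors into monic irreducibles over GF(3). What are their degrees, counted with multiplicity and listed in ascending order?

6

Write f(θ) = θ^6 + θ^5 + θ^4 - θ^3 - θ^2 + 1.
Roots in GF(3): f(0) = 1; f(1) = 2; f(2) = 2.
Complete factorization: f(θ) = (θ^6 + θ^5 + θ^4 - θ^3 - θ^2 + 1).
Factor degrees with multiplicity: 6 = 6.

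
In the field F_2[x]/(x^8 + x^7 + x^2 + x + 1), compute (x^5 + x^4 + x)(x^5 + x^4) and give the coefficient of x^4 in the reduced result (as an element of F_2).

1

Multiply in F_2[x]: (x^5 + x^4 + x)·(x^5 + x^4) = x^10 + x^8 + x^6 + x^5.
Reduce using x^8 ≡ x^7 + x^2 + x + 1 (mod x^8 + x^7 + x^2 + x + 1).
Reduced: x^6 + x^5 + x^4 + x.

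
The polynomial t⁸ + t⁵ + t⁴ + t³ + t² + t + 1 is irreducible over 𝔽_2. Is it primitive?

No

Write f(t) = t⁸ + t⁵ + t⁴ + t³ + t² + t + 1.
|GF(2^8)^×| = 2^8 − 1 = 255. Prime factorization: 255 = 3·5·17.
f is primitive ⇔ t has order 255 in GF(2)[t]/(f), i.e. t^(255/q) ≠ 1 for each prime q | 255.
t^(85) mod f = 1
t^(51) mod f = t⁷ + t⁵ + t³ + t² + t + 1.
t^(15) mod f = t⁶ + t³ + t + 1.
Since t^(85) = 1, the order of t divides 85 < 255; not primitive.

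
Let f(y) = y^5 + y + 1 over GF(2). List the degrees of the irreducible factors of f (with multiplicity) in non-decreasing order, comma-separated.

2, 3

Roots in GF(2): f(0) = 1; f(1) = 1.
Complete factorization: f(y) = (y^2 + y + 1)·(y^3 + y^2 + 1).
Factor degrees with multiplicity: 2 + 3 = 5.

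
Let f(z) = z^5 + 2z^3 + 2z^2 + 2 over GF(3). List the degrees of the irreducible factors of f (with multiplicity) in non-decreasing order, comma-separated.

Roots in GF(3): f(0) = 2; f(1) = 1; f(2) = 1.
Complete factorization: f(z) = (z^5 + 2z^3 + 2z^2 + 2).
Factor degrees with multiplicity: 5 = 5.

5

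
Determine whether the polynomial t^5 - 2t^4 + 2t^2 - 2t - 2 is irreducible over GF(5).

Write f(t) = t^5 - 2t^4 + 2t^2 - 2t - 2.
Check for roots in GF(5): f(0) = 3; f(1) = 2; f(2) = 2; f(3) = 1; f(4) = 4.
No roots, so no linear factors.
Degree-2 irreducible divisors: test the 10 monic irreducibles of degree 2 over GF(5).
None of them divide f (all give nonzero remainder).
No irreducible factor of degree ≤ 2 exists, so f is irreducible over GF(5).

Yes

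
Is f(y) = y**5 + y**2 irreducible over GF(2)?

Check for roots in GF(2): f(0) = 0 → root; f(1) = 0 → root.
f(0) = 0, so (y) divides f(y); f is reducible.

No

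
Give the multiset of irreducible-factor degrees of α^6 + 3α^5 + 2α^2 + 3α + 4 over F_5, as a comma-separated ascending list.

Write f(α) = α^6 + 3α^5 + 2α^2 + 3α + 4.
Roots in F_5: f(0) = 4; f(1) = 3; f(2) = 3; f(3) = 4; f(4) = 1.
Complete factorization: f(α) = (α^6 + 3α^5 + 2α^2 + 3α + 4).
Factor degrees with multiplicity: 6 = 6.

6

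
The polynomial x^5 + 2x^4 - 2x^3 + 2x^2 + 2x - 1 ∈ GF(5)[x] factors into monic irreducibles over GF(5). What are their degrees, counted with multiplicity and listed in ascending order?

5

Write g(x) = x^5 + 2x^4 - 2x^3 + 2x^2 + 2x - 1.
Roots in GF(5): g(0) = 4; g(1) = 4; g(2) = 4; g(3) = 4; g(4) = 2.
Complete factorization: g(x) = (x^5 + 2x^4 - 2x^3 + 2x^2 + 2x - 1).
Factor degrees with multiplicity: 5 = 5.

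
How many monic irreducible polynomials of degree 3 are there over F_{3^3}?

x^(27^3) − x is the product of all monic irreducibles of degree dividing 3; Möbius inversion gives N = (1/3) Σ μ(3/d)·27^d.
Divisors of 3: 1, 3; μ(3/d) for each: -1, 1.
Σ = − 27^1 + 27^3 = 19656.
N = 19656/3 = 6552.

6552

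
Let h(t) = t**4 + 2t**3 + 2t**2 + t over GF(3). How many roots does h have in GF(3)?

3

Evaluate at each of the 3 elements of GF(3):
h(0) = 0 → root; h(1) = 0 → root; h(2) = 0 → root.
Roots: {0, 1, 2}.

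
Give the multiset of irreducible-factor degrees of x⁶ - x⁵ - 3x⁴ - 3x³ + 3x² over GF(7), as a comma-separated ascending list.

1, 1, 1, 1, 1, 1

Write h(x) = x⁶ - x⁵ - 3x⁴ - 3x³ + 3x².
Linear factors from roots: (x), (x - 2), (x - 3), (x + 2).
Complete factorization: h(x) = (x - 3)·(x - 2)·(x)^2·(x + 2)^2.
Factor degrees with multiplicity: 1 + 1 + 1 + 1 + 1 + 1 = 6.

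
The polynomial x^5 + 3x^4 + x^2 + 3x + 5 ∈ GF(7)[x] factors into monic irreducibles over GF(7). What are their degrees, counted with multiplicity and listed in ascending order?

5

Write g(x) = x^5 + 3x^4 + x^2 + 3x + 5.
Complete factorization: g(x) = (x^5 + 3x^4 + x^2 + 3x + 5).
Factor degrees with multiplicity: 5 = 5.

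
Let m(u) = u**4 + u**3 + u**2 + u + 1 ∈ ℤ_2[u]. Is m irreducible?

Check for roots in ℤ_2: m(0) = 1; m(1) = 1.
No roots, so no linear factors.
Monic irreducibles of degree 2 over GF(2): u**2 + u + 1.
None of them divide m (all give nonzero remainder).
No irreducible factor of degree ≤ 2 exists, so m is irreducible over GF(2).

Yes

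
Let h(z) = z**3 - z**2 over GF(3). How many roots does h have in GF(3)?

2

Evaluate at each of the 3 elements of GF(3):
h(0) = 0 → root; h(1) = 0 → root; h(2) = 1.
Roots: {0, 1}.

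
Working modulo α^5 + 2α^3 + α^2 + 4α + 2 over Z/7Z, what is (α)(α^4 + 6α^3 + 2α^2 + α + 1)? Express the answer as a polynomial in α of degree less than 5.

Multiply in Z/7Z[α]: (α)·(α^4 + 6α^3 + 2α^2 + α + 1) = α^5 + 6α^4 + 2α^3 + α^2 + α.
Reduce using α^5 ≡ 5α^3 + 6α^2 + 3α + 5 (mod α^5 + 2α^3 + α^2 + 4α + 2).
Reduced: 6α^4 + 4α + 5.

6α^4 + 4α + 5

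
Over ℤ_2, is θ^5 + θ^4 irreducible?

Write P(θ) = θ^5 + θ^4.
Check for roots in ℤ_2: P(0) = 0 → root; P(1) = 0 → root.
P(0) = 0, so (θ) divides P(θ); P is reducible.

No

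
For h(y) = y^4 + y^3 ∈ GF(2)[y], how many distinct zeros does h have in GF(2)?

2

Evaluate at each of the 2 elements of GF(2):
h(0) = 0 → root; h(1) = 0 → root.
Roots: {0, 1}.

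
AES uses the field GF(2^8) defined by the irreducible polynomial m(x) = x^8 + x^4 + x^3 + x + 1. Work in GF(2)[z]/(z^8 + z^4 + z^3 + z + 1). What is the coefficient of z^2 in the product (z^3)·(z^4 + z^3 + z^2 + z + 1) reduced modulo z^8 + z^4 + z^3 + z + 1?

0

Multiply in GF(2)[z]: (z^3)·(z^4 + z^3 + z^2 + z + 1) = z^7 + z^6 + z^5 + z^4 + z^3.
Reduced: z^7 + z^6 + z^5 + z^4 + z^3.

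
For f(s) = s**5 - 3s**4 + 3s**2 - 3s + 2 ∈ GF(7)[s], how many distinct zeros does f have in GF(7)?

2

Evaluate at each of the 7 elements of GF(7):
f(0) = 2; f(1) = 0 → root; f(2) = 6; f(3) = 6; f(4) = 0 → root; f(5) = 3; f(6) = 4.
Roots: {1, 4}.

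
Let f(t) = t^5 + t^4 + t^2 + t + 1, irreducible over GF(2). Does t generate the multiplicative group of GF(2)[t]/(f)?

Yes

|GF(2^5)^×| = 2^5 − 1 = 31. Prime factorization: 31 = 31.
f is primitive ⇔ t has order 31 in GF(2)[t]/(f), i.e. t^(31/q) ≠ 1 for each prime q | 31.
t^(1) mod f = t.
None equal 1, so t has full order 31; f is primitive.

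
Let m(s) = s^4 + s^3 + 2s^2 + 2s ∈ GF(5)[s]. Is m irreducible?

Check for roots in GF(5): m(0) = 0 → root; m(1) = 1; m(2) = 1; m(3) = 2; m(4) = 0 → root.
m(0) = 0, so (s) divides m(s); m is reducible.

No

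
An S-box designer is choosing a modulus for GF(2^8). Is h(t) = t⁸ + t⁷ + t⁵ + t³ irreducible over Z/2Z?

Check for roots in Z/2Z: h(0) = 0 → root; h(1) = 0 → root.
h(0) = 0, so (t) divides h(t); h is reducible.

No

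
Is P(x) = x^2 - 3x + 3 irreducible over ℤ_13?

Check each element of ℤ_13 for a root: P(0)=3, P(1)=1, P(2)=1, P(3)=3, P(4)=7, P(5)=0, P(6)=8, P(7)=5, P(8)=4, P(9)=5, P(10)=8, P(11)=0, P(12)=7.
P(5) = 0, so (x − 5) divides P(x); P is reducible.

No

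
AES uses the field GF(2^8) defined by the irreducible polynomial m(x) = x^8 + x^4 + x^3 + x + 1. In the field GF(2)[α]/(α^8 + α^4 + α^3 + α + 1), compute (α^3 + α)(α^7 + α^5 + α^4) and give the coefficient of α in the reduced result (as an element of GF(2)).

0

Multiply in GF(2)[α]: (α^3 + α)·(α^7 + α^5 + α^4) = α^10 + α^7 + α^6 + α^5.
Reduce using α^8 ≡ α^4 + α^3 + α + 1 (mod α^8 + α^4 + α^3 + α + 1).
Reduced: α^7 + α^3 + α^2.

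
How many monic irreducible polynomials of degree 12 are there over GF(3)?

44220

The number of monic irreducibles of degree 12 over GF(3) is (1/12)·Σ_{d∣12} μ(12/d) 3^d.
Divisors of 12: 1, 2, 3, 4, 6, 12; μ(12/d) for each: 0, 1, 0, -1, -1, 1.
Σ = 3^2 − 3^4 − 3^6 + 3^12 = 530640.
N = 530640/12 = 44220.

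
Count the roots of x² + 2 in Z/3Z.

Write h(x) = x² + 2.
Evaluate at each of the 3 elements of Z/3Z:
h(0) = 2; h(1) = 0 → root; h(2) = 0 → root.
Roots: {1, 2}.

2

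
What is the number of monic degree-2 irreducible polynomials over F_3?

3

The number of monic irreducibles of degree 2 over GF(3) is (1/2)·Σ_{d∣2} μ(2/d) 3^d.
Divisors of 2: 1, 2; μ(2/d) for each: -1, 1.
Σ = − 3^1 + 3^2 = 6.
N = 6/2 = 3.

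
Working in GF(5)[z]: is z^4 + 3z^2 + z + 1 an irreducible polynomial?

Yes

Write m(z) = z^4 + 3z^2 + z + 1.
Check for roots in GF(5): m(0) = 1; m(1) = 1; m(2) = 1; m(3) = 2; m(4) = 4.
No roots, so no linear factors.
Degree-2 irreducible divisors: test the 10 monic irreducibles of degree 2 over GF(5).
None of them divide m (all give nonzero remainder).
No irreducible factor of degree ≤ 2 exists, so m is irreducible over GF(5).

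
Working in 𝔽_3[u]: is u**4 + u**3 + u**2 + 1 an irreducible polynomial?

Write m(u) = u**4 + u**3 + u**2 + 1.
Check for roots in 𝔽_3: m(0) = 1; m(1) = 1; m(2) = 2.
No roots, so no linear factors.
Monic irreducibles of degree 2 over GF(3): u**2 + 1, u**2 + u + 2, u**2 + 2u + 2.
None of them divide m (all give nonzero remainder).
No irreducible factor of degree ≤ 2 exists, so m is irreducible over GF(3).

Yes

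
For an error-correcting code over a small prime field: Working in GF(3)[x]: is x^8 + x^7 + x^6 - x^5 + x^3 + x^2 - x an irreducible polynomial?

Write m(x) = x^8 + x^7 + x^6 - x^5 + x^3 + x^2 - x.
Check for roots in GF(3): m(0) = 0 → root; m(1) = 0 → root; m(2) = 0 → root.
m(0) = 0, so (x) divides m(x); m is reducible.

No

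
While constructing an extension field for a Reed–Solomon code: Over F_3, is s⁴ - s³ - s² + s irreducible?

No

Write g(s) = s⁴ - s³ - s² + s.
Check for roots in F_3: g(0) = 0 → root; g(1) = 0 → root; g(2) = 0 → root.
g(0) = 0, so (s) divides g(s); g is reducible.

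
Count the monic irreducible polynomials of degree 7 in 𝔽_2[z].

Gauss's count: N_{2}(7) = (1/7) Σ_{d|7} μ(7/d)·2^d.
Divisors of 7: 1, 7; μ(7/d) for each: -1, 1.
Σ = − 2^1 + 2^7 = 126.
N = 126/7 = 18.

18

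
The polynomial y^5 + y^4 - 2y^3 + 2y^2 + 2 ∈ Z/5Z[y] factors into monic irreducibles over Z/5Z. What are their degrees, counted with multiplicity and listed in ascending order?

Write h(y) = y^5 + y^4 - 2y^3 + 2y^2 + 2.
Roots in Z/5Z: h(0) = 2; h(1) = 4; h(2) = 2; h(3) = 0 → root; h(4) = 1.
Linear factors from roots: (y + 2).
Complete factorization: h(y) = (y + 2)·(y^2 - 2)·(y^2 - y + 2).
Factor degrees with multiplicity: 1 + 2 + 2 = 5.

1, 2, 2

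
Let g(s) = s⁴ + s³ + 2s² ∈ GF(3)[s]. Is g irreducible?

No

Check for roots in GF(3): g(0) = 0 → root; g(1) = 1; g(2) = 2.
g(0) = 0, so (s) divides g(s); g is reducible.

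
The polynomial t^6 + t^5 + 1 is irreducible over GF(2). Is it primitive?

Write f(t) = t^6 + t^5 + 1.
|GF(2^6)^×| = 2^6 − 1 = 63. Prime factorization: 63 = 3^2·7.
f is primitive ⇔ t has order 63 in GF(2)[t]/(f), i.e. t^(63/q) ≠ 1 for each prime q | 63.
t^(21) mod f = t^5 + t^4 + t^3 + 1.
t^(9) mod f = t^5 + t^3 + t^2 + t + 1.
None equal 1, so t has full order 63; f is primitive.

Yes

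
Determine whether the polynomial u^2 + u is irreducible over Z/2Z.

Write h(u) = u^2 + u.
Check for roots in Z/2Z: h(0) = 0 → root; h(1) = 0 → root.
h(0) = 0, so (u) divides h(u); h is reducible.

No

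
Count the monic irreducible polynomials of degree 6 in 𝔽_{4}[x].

By the necklace-counting formula, N_4(6) = (1/6) Σ_{d|6} μ(6/d)·4^d.
Divisors of 6: 1, 2, 3, 6; μ(6/d) for each: 1, -1, -1, 1.
Σ = 4^1 − 4^2 − 4^3 + 4^6 = 4020.
N = 4020/6 = 670.

670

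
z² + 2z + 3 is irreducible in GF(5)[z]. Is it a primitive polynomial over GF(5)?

Yes

Write f(z) = z² + 2z + 3.
|GF(5^2)^×| = 5^2 − 1 = 24. Prime factorization: 24 = 2^3·3.
f is primitive ⇔ z has order 24 in GF(5)[z]/(f), i.e. z^(24/q) ≠ 1 for each prime q | 24.
z^(12) mod f = 4.
z^(8) mod f = 4z + 1.
None equal 1, so z has full order 24; f is primitive.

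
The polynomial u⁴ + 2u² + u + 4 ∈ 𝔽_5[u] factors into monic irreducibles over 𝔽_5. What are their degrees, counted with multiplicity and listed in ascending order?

1, 3

Write h(u) = u⁴ + 2u² + u + 4.
Roots in 𝔽_5: h(0) = 4; h(1) = 3; h(2) = 0 → root; h(3) = 1; h(4) = 1.
Linear factors from roots: (u + 3).
Complete factorization: h(u) = (u + 3)·(u³ + 2u² + u + 3).
Factor degrees with multiplicity: 1 + 3 = 4.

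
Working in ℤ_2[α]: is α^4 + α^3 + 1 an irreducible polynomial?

Write P(α) = α^4 + α^3 + 1.
Check for roots in ℤ_2: P(0) = 1; P(1) = 1.
No roots, so no linear factors.
Monic irreducibles of degree 2 over GF(2): α^2 + α + 1.
None of them divide P (all give nonzero remainder).
No irreducible factor of degree ≤ 2 exists, so P is irreducible over GF(2).

Yes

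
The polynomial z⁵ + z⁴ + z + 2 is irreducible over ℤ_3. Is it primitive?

Write f(z) = z⁵ + z⁴ + z + 2.
|GF(3^5)^×| = 3^5 − 1 = 242. Prime factorization: 242 = 2·11^2.
f is primitive ⇔ z has order 242 in GF(3)[z]/(f), i.e. z^(242/q) ≠ 1 for each prime q | 242.
z^(121) mod f = 1
z^(22) mod f = z⁴ + 2z³ + z + 1.
Since z^(121) = 1, the order of z divides 121 < 242; not primitive.

No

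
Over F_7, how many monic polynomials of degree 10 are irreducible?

28245840

Gauss's count: N_{7}(10) = (1/10) Σ_{d|10} μ(10/d)·7^d.
Divisors of 10: 1, 2, 5, 10; μ(10/d) for each: 1, -1, -1, 1.
Σ = 7^1 − 7^2 − 7^5 + 7^10 = 282458400.
N = 282458400/10 = 28245840.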